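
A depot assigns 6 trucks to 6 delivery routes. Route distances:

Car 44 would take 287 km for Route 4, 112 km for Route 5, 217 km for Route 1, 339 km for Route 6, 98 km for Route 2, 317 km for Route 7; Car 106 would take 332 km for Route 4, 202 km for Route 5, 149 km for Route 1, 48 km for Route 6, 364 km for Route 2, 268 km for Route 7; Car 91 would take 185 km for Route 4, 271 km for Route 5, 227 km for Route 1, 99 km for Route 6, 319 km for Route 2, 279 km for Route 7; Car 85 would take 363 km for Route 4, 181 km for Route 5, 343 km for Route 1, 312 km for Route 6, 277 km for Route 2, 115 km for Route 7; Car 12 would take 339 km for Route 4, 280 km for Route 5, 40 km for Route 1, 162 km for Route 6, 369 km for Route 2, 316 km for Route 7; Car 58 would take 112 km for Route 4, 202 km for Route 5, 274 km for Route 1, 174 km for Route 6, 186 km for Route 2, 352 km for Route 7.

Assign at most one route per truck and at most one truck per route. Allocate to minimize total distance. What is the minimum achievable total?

Optimal: Car 44→Route 2 (98 km), Car 106→Route 5 (202 km), Car 91→Route 6 (99 km), Car 85→Route 7 (115 km), Car 12→Route 1 (40 km), Car 58→Route 4 (112 km) — total 98+202+99+115+40+112 = 666 km.
Checked against all permutations: 666 km is optimal.

Minimum total: 666 km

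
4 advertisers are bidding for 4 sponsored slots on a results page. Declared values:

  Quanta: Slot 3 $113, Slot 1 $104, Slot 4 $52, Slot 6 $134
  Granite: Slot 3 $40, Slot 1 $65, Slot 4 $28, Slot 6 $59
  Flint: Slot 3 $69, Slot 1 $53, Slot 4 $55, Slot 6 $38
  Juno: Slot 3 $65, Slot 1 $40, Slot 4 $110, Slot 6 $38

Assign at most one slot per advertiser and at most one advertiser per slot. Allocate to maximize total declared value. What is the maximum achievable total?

Max total: $378

Optimal: Quanta→Slot 6 ($134), Granite→Slot 1 ($65), Flint→Slot 3 ($69), Juno→Slot 4 ($110) — total 134+65+69+110 = $378.
Column-greedy (each slot in turn goes to its best remaining advertiser) gives $326, worse by 52.
Swapping Juno↔Quanta (Juno→Slot 6 $38, Quanta→Slot 4 $52) loses 154.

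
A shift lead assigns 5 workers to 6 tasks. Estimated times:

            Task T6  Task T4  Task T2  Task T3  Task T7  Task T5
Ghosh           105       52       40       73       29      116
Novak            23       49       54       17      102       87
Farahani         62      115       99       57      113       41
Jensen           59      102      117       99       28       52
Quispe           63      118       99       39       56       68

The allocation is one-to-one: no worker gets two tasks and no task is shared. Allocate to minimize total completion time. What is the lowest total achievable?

Minimum total: 171 min

Optimal: Ghosh→Task T2 (40 min), Novak→Task T6 (23 min), Farahani→Task T5 (41 min), Jensen→Task T7 (28 min), Quispe→Task T3 (39 min) — total 40+23+41+28+39 = 171 min.
Min-entry greedy (repeatedly take the single cheapest remaining cell) gives 189 min, worse by 18.
Next-best assignment: Ghosh→Task T4, Novak→Task T6, Farahani→Task T5, Jensen→Task T7, Quispe→Task T3 = 183 min.
Swapping Jensen↔Quispe (Jensen→Task T3 99 min, Quispe→Task T7 56 min) adds 88.
Every other assignment is strictly worse.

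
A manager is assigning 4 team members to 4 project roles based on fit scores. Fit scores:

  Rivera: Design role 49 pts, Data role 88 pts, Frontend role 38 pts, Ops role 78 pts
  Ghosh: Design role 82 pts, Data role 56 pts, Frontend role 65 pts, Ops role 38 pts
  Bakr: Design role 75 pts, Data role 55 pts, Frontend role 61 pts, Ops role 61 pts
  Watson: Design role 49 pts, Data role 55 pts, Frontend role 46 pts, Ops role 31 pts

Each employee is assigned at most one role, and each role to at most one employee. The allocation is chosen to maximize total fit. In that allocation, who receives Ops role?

Treat this as an assignment problem: match each employee to one role.
Optimal: Rivera→Data role (88 pts), Ghosh→Design role (82 pts), Bakr→Ops role (61 pts), Watson→Frontend role (46 pts) — total 88+82+61+46 = 277 pts.
Column-greedy (each role in turn goes to its best remaining employee) gives 262 pts, worse by 15.
Every other assignment is strictly worse.
Bakr's own top role is Design role (75 pts), but forcing Bakr→Design role and reassigning the rest optimally gives only 273 pts — worse by 4.

Bakr receives Ops role.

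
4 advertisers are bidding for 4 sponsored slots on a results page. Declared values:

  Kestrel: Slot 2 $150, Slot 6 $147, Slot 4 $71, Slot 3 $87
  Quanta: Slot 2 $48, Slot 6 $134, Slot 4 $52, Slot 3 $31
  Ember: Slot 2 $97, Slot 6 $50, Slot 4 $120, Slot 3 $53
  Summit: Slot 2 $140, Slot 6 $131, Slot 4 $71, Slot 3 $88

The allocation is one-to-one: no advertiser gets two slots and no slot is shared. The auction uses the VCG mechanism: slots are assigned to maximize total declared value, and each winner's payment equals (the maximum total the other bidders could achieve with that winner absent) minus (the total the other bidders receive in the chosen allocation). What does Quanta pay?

Efficient allocation: Kestrel→Slot 2 ($150), Quanta→Slot 6 ($134), Ember→Slot 4 ($120), Summit→Slot 3 ($88); total welfare W = $492.
Quanta receives Slot 6 at value $134, so the others get W − 134 = $358.
Without Quanta: best allocation of the remaining 3 bidders over all 4 slots is Kestrel→Slot 6 ($147), Ember→Slot 4 ($120), Summit→Slot 2 ($140), total $407.
VCG payment = (others' best without Quanta) − (others' welfare with Quanta) = 407 − 358 = $49.

Quanta pays $49.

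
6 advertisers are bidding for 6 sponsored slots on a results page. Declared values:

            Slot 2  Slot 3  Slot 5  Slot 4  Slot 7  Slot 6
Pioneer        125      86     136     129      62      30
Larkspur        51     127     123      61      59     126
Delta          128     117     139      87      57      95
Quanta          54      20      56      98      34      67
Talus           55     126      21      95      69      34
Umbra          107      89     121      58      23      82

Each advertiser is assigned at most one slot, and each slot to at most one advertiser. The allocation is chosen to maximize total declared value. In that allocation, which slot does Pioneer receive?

Pioneer receives Slot 4.

Optimal: Pioneer→Slot 4 ($129), Larkspur→Slot 6 ($126), Delta→Slot 2 ($128), Quanta→Slot 7 ($34), Talus→Slot 3 ($126), Umbra→Slot 5 ($121) — total 129+126+128+34+126+121 = $664.
Row-greedy (each advertiser in turn takes its best remaining slot) gives $640, worse by 24.
Next-best assignment: Pioneer→Slot 4, Larkspur→Slot 6, Delta→Slot 5, Quanta→Slot 7, Talus→Slot 3, Umbra→Slot 2 = $661.
Pioneer's own top slot is Slot 5 ($136), but forcing Pioneer→Slot 5 and reassigning the rest optimally gives only $653 — worse by 11.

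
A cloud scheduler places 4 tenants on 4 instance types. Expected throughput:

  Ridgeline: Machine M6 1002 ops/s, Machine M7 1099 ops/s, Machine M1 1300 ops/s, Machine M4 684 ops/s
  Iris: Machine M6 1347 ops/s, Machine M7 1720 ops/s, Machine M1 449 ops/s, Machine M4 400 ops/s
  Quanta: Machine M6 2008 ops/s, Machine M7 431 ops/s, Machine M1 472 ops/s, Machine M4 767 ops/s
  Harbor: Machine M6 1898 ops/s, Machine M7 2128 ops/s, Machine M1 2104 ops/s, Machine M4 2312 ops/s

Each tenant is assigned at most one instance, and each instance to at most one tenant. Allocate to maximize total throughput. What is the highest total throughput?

Maximum total: 7340 ops/s

Treat this as an assignment problem: match each tenant to one instance.
Optimal: Ridgeline→Machine M1 (1300 ops/s), Iris→Machine M7 (1720 ops/s), Quanta→Machine M6 (2008 ops/s), Harbor→Machine M4 (2312 ops/s) — total 1300+1720+2008+2312 = 7340 ops/s.
Column-greedy (each instance in turn goes to its best remaining tenant) gives 5836 ops/s, worse by 1504.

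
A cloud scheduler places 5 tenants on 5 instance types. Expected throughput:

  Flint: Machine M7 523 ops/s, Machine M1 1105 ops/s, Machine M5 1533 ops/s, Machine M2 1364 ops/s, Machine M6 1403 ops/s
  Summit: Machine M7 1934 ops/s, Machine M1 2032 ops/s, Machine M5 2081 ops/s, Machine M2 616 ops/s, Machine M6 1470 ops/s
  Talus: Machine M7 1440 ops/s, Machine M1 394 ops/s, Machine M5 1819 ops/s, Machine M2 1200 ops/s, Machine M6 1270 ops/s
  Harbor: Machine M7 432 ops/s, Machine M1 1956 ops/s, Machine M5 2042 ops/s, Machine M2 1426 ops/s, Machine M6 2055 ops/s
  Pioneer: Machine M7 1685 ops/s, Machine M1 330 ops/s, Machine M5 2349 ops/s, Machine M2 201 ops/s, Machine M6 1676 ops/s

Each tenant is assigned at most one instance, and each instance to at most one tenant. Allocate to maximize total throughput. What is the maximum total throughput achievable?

Optimal: Flint→Machine M2 (1364 ops/s), Summit→Machine M1 (2032 ops/s), Talus→Machine M7 (1440 ops/s), Harbor→Machine M6 (2055 ops/s), Pioneer→Machine M5 (2349 ops/s) — total 1364+2032+1440+2055+2349 = 9240 ops/s.
Row-greedy (each tenant in turn takes its best remaining instance) gives 7261 ops/s, worse by 1979.
Next-best assignment: Flint→Machine M2, Summit→Machine M1, Talus→Machine M5, Harbor→Machine M6, Pioneer→Machine M7 = 8955 ops/s.
Every other assignment is strictly worse.

Maximum total: 9240 ops/s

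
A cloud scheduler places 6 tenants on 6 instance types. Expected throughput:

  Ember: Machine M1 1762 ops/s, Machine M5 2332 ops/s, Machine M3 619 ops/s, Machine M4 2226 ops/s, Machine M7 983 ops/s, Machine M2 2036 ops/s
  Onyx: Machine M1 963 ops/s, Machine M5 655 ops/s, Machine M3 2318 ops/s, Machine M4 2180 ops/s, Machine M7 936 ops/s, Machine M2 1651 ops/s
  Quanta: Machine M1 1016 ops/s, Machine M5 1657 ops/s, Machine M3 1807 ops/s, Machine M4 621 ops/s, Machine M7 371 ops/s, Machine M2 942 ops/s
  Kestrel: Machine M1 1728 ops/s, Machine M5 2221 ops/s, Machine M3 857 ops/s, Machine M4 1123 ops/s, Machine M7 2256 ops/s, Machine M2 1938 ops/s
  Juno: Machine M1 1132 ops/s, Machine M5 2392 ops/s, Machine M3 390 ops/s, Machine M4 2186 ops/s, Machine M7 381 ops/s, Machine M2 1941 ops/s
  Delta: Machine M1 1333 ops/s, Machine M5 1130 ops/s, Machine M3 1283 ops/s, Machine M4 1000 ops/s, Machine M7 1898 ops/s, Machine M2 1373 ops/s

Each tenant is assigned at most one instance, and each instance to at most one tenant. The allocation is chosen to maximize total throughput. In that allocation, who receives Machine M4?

Onyx receives Machine M4.

This is the linear assignment problem.
Optimal: Ember→Machine M2 (2036 ops/s), Onyx→Machine M4 (2180 ops/s), Quanta→Machine M3 (1807 ops/s), Kestrel→Machine M1 (1728 ops/s), Juno→Machine M5 (2392 ops/s), Delta→Machine M7 (1898 ops/s) — total 2036+2180+1807+1728+2392+1898 = 12041 ops/s.
Row-greedy (each tenant in turn takes its best remaining instance) gives 11481 ops/s, worse by 560.
No other one-to-one assignment exceeds 12041 ops/s.
Onyx's own top instance is Machine M3 (2318 ops/s), but forcing Onyx→Machine M3 and reassigning the rest optimally gives only 11823 ops/s — worse by 218.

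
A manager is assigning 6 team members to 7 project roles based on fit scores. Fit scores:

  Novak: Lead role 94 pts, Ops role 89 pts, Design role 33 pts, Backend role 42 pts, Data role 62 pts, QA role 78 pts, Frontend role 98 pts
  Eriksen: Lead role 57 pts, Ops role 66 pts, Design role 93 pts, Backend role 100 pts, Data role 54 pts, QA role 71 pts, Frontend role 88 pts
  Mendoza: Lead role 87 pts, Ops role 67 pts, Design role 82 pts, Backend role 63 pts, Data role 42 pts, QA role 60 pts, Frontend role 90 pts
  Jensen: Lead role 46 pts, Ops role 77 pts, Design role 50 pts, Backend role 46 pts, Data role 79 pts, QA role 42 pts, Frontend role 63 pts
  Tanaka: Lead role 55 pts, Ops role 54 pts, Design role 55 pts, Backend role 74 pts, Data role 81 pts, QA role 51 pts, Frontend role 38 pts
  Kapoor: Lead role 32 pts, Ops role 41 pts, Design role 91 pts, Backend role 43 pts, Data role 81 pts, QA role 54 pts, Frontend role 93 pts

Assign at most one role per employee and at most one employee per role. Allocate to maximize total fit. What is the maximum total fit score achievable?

Maximum total: 534 pts

Optimal: Novak→Frontend role (98 pts), Eriksen→Backend role (100 pts), Mendoza→Lead role (87 pts), Jensen→Ops role (77 pts), Tanaka→Data role (81 pts), Kapoor→Design role (91 pts) — total 98+100+87+77+81+91 = 534 pts.
Column-greedy (each role in turn goes to its best remaining employee) gives 479 pts, worse by 55.
Checked against all permutations: 534 pts is optimal.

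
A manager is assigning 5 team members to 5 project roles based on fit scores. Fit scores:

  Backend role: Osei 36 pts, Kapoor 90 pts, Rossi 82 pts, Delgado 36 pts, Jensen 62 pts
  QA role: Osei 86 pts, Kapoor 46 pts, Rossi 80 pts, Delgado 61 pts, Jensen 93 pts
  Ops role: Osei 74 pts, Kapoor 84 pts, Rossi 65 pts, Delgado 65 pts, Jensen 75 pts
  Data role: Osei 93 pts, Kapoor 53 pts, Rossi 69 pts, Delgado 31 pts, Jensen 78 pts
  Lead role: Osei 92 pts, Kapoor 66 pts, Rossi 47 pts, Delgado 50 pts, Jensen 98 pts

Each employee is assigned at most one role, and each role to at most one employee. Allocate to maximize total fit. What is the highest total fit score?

Optimal: Osei→Data role (93 pts), Kapoor→Backend role (90 pts), Rossi→QA role (80 pts), Delgado→Ops role (65 pts), Jensen→Lead role (98 pts) — total 93+90+80+65+98 = 426 pts.
Column-greedy (each role in turn goes to its best remaining employee) gives 376 pts, worse by 50.
Checked against all permutations: 426 pts is optimal.

Max total: 426 pts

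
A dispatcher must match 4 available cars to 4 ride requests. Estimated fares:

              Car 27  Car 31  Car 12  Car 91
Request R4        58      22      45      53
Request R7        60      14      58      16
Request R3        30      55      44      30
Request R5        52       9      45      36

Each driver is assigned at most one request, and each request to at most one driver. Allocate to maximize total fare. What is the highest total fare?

Optimal: Car 27→Request R5 ($52), Car 31→Request R3 ($55), Car 12→Request R7 ($58), Car 91→Request R4 ($53) — total 52+55+58+53 = $218.
Max-entry greedy (repeatedly take the single best remaining cell) gives $213, worse by 5.
Next-best assignment: Car 27→Request R7, Car 31→Request R3, Car 12→Request R5, Car 91→Request R4 = $213.

Max total: $218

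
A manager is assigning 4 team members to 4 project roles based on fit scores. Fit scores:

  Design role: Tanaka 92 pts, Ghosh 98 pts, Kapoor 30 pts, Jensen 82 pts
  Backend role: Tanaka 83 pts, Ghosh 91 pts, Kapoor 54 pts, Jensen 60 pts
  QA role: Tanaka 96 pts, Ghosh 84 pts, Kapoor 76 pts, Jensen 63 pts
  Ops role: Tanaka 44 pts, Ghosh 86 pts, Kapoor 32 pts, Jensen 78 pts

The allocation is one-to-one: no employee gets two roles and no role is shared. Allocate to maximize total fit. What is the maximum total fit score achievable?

Max total: 337 pts

Optimal: Tanaka→Design role (92 pts), Ghosh→Backend role (91 pts), Kapoor→QA role (76 pts), Jensen→Ops role (78 pts) — total 92+91+76+78 = 337 pts.
Row-greedy (each employee in turn takes its best remaining role) gives 326 pts, worse by 11.
Next-best assignment: Tanaka→Backend role, Ghosh→Design role, Kapoor→QA role, Jensen→Ops role = 335 pts.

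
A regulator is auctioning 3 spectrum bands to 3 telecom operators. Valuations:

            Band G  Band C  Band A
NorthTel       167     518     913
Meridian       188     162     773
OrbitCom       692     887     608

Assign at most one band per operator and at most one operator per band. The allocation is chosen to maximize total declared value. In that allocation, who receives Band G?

Meridian receives Band G.

Treat this as an assignment problem: match each operator to one band.
Optimal: NorthTel→Band A ($913M), Meridian→Band G ($188M), OrbitCom→Band C ($887M) — total 913+188+887 = $1988M.
Next-best assignment: NorthTel→Band C, Meridian→Band A, OrbitCom→Band G = $1983M.
Swapping NorthTel↔OrbitCom (NorthTel→Band C $518M, OrbitCom→Band A $608M) loses 674.
Meridian's own top band is Band A ($773M), but forcing Meridian→Band A and reassigning the rest optimally gives only $1983M — worse by 5.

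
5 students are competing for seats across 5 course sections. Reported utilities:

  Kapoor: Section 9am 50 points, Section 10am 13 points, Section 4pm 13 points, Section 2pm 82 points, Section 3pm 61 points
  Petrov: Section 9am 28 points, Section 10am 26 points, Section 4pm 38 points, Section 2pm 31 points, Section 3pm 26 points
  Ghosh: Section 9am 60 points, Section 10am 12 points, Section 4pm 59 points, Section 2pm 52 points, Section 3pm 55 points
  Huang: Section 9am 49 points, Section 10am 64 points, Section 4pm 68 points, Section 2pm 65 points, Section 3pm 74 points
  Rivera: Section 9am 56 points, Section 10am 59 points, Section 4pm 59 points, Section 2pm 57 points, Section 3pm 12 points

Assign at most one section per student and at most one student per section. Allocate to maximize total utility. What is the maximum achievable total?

Optimal: Kapoor→Section 2pm (82 points), Petrov→Section 4pm (38 points), Ghosh→Section 9am (60 points), Huang→Section 3pm (74 points), Rivera→Section 10am (59 points) — total 82+38+60+74+59 = 313 points.
Column-greedy (each section in turn goes to its best remaining student) gives 291 points, worse by 22.

Max total: 313 points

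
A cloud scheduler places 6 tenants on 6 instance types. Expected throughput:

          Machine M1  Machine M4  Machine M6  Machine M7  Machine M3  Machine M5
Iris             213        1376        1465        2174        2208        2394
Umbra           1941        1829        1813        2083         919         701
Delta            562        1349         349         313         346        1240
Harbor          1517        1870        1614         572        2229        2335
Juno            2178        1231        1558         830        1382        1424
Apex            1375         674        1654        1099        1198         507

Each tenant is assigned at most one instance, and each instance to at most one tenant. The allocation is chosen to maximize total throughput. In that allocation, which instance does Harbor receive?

Harbor receives Machine M3.

Treat this as an assignment problem: match each tenant to one instance.
Optimal: Iris→Machine M5 (2394 ops/s), Umbra→Machine M7 (2083 ops/s), Delta→Machine M4 (1349 ops/s), Harbor→Machine M3 (2229 ops/s), Juno→Machine M1 (2178 ops/s), Apex→Machine M6 (1654 ops/s) — total 2394+2083+1349+2229+2178+1654 = 11887 ops/s.
Every other assignment is strictly worse.
Harbor's own top instance is Machine M5 (2335 ops/s), but forcing Harbor→Machine M5 and reassigning the rest optimally gives only 11807 ops/s — worse by 80.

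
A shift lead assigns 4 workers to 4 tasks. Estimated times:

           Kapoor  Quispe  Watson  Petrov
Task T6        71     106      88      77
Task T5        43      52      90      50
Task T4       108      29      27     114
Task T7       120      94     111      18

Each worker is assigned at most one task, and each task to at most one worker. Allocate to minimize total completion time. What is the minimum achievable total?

This is the linear assignment problem.
Optimal: Kapoor→Task T6 (71 min), Quispe→Task T5 (52 min), Watson→Task T4 (27 min), Petrov→Task T7 (18 min) — total 71+52+27+18 = 168 min.
Min-entry greedy (repeatedly take the single cheapest remaining cell) gives 194 min, worse by 26.
Next-best assignment: Kapoor→Task T5, Quispe→Task T4, Watson→Task T6, Petrov→Task T7 = 178 min.
Swapping Quispe↔Kapoor (Quispe→Task T6 106 min, Kapoor→Task T5 43 min) adds 26.
Checked against all permutations: 168 min is optimal.

Minimum total: 168 min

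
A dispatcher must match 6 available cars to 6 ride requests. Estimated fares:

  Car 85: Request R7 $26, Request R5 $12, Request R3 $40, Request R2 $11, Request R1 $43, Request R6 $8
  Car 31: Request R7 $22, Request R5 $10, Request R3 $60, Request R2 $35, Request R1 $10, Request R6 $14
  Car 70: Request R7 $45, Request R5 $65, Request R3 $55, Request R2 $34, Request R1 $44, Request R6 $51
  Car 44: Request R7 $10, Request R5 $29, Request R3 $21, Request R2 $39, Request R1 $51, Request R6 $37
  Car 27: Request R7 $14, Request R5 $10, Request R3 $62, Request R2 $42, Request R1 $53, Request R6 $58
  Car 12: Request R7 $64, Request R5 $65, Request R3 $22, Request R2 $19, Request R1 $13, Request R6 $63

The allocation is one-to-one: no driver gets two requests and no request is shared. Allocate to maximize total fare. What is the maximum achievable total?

This is a one-to-one assignment (maximum-weight bipartite matching).
Optimal: Car 85→Request R1 ($43), Car 31→Request R3 ($60), Car 70→Request R5 ($65), Car 44→Request R2 ($39), Car 27→Request R6 ($58), Car 12→Request R7 ($64) — total 43+60+65+39+58+64 = $329.

Maximum total: $329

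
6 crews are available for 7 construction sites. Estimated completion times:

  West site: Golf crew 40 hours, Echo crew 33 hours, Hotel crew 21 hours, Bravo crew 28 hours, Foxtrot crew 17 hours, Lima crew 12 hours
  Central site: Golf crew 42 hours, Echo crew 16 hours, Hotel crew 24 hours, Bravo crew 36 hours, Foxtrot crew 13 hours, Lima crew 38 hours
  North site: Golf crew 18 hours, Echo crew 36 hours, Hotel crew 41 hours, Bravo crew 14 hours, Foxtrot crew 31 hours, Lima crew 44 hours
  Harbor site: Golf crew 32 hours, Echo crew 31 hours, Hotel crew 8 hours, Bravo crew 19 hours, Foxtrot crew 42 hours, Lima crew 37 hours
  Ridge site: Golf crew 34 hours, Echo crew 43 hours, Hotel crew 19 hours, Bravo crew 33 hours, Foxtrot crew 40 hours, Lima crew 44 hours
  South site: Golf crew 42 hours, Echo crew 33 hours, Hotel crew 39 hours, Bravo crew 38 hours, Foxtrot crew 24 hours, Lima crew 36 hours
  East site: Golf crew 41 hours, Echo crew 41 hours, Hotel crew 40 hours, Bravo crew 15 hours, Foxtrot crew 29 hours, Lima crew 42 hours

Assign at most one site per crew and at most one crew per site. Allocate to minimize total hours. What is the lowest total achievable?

Minimum total: 93 hours

This is the linear assignment problem.
Optimal: Golf crew→North site (18 hours), Echo crew→Central site (16 hours), Hotel crew→Harbor site (8 hours), Bravo crew→East site (15 hours), Foxtrot crew→South site (24 hours), Lima crew→West site (12 hours) — total 18+16+8+15+24+12 = 93 hours.
Next-best assignment: Golf crew→North site, Echo crew→South site, Hotel crew→Harbor site, Bravo crew→East site, Foxtrot crew→Central site, Lima crew→West site = 99 hours.
Checked against all permutations: 93 hours is optimal.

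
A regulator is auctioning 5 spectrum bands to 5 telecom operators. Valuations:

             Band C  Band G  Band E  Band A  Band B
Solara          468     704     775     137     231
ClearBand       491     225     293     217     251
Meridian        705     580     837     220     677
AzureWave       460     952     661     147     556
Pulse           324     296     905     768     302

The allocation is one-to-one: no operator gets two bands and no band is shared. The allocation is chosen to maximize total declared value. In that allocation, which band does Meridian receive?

Optimal: Solara→Band E ($775M), ClearBand→Band C ($491M), Meridian→Band B ($677M), AzureWave→Band G ($952M), Pulse→Band A ($768M) — total 775+491+677+952+768 = $3663M.
Column-greedy (each band in turn goes to its best remaining operator) gives $3010M, worse by 653.
Meridian's own top band is Band E ($837M), but forcing Meridian→Band E and reassigning the rest optimally gives only $3356M — worse by 307.

Meridian receives Band B.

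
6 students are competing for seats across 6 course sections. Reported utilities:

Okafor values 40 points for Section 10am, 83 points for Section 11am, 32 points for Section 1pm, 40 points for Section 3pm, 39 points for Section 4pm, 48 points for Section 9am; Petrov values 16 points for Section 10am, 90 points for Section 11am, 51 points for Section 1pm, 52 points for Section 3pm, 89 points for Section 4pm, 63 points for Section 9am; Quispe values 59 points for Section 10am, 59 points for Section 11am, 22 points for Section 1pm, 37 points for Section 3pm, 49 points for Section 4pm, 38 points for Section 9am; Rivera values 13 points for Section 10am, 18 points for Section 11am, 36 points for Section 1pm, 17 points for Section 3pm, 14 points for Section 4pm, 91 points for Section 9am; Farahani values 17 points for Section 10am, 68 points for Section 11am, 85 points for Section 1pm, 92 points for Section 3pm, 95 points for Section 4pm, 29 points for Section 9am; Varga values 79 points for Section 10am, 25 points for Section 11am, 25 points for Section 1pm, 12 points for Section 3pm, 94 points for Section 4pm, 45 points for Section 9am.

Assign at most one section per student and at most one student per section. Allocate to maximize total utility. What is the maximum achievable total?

Max total: 470 points

Optimal: Okafor→Section 11am (83 points), Petrov→Section 1pm (51 points), Quispe→Section 10am (59 points), Rivera→Section 9am (91 points), Farahani→Section 3pm (92 points), Varga→Section 4pm (94 points) — total 83+51+59+91+92+94 = 470 points.
Column-greedy (each section in turn goes to its best remaining student) gives 434 points, worse by 36.
Next-best assignment: Okafor→Section 11am, Petrov→Section 3pm, Quispe→Section 10am, Rivera→Section 9am, Farahani→Section 1pm, Varga→Section 4pm = 464 points.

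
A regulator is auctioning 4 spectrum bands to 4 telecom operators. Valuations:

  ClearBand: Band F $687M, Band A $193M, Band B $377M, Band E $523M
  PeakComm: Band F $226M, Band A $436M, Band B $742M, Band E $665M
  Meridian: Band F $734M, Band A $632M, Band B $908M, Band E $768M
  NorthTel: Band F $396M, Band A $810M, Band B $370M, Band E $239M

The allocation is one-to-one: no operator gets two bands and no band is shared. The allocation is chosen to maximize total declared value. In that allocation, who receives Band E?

PeakComm receives Band E.

Optimal: ClearBand→Band F ($687M), PeakComm→Band E ($665M), Meridian→Band B ($908M), NorthTel→Band A ($810M) — total 687+665+908+810 = $3070M.
Checked against all permutations: $3070M is optimal.
PeakComm's own top band is Band B ($742M), but forcing PeakComm→Band B and reassigning the rest optimally gives only $3007M — worse by 63.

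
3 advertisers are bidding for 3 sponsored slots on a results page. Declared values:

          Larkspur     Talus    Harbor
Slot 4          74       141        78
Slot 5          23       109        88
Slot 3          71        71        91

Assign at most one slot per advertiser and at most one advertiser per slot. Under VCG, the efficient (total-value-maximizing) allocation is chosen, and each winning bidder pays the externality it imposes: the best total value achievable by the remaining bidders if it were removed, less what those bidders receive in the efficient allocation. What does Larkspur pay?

Larkspur pays $3.

Efficient allocation: Larkspur→Slot 3 ($71), Talus→Slot 4 ($141), Harbor→Slot 5 ($88); total welfare W = $300.
Larkspur receives Slot 3 at value $71, so the others get W − 71 = $229.
Without Larkspur: best allocation of the remaining 2 bidders over all 3 slots is Talus→Slot 4 ($141), Harbor→Slot 3 ($91), total $232.
VCG payment = (others' best without Larkspur) − (others' welfare with Larkspur) = 232 − 229 = $3.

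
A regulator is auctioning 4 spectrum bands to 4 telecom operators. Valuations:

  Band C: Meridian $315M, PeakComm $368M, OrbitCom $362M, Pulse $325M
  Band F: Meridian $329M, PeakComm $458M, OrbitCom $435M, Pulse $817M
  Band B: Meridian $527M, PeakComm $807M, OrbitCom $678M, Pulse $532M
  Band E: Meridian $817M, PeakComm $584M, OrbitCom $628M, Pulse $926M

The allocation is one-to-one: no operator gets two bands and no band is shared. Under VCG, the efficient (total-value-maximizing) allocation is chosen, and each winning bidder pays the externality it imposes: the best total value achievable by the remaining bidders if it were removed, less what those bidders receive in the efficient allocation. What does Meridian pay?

Meridian pays $266M.

Efficient allocation: Meridian→Band E ($817M), PeakComm→Band B ($807M), OrbitCom→Band C ($362M), Pulse→Band F ($817M); total welfare W = $2803M.
Meridian receives Band E at value $817M, so the others get W − 817 = $1986M.
Without Meridian: best allocation of the remaining 3 bidders over all 4 bands is PeakComm→Band B ($807M), OrbitCom→Band E ($628M), Pulse→Band F ($817M), total $2252M.
VCG payment = (others' best without Meridian) − (others' welfare with Meridian) = 2252 − 1986 = $266M.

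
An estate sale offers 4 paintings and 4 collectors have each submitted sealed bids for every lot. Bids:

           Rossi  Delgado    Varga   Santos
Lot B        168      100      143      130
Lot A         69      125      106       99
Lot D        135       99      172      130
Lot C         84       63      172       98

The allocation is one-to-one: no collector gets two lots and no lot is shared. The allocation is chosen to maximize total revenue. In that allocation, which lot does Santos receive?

Optimal: Rossi→Lot B ($168), Delgado→Lot A ($125), Varga→Lot C ($172), Santos→Lot D ($130) — total 168+125+172+130 = $595.
Max-entry greedy (repeatedly take the single best remaining cell) gives $563, worse by 32.
Swapping Santos↔Delgado (Santos→Lot A $99, Delgado→Lot D $99) loses 57.
Santos's own top lot is Lot B ($130), but forcing Santos→Lot B and reassigning the rest optimally gives only $562 — worse by 33.

Santos receives Lot D.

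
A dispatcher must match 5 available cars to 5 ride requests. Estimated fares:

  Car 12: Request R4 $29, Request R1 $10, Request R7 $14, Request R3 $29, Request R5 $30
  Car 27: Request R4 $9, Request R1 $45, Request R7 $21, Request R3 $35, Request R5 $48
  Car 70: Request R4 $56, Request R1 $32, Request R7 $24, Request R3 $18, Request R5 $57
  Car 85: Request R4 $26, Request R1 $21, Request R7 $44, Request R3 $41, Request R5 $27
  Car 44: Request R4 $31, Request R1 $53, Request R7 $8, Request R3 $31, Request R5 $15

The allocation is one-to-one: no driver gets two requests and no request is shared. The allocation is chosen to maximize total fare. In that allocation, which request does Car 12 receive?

Optimal: Car 12→Request R3 ($29), Car 27→Request R5 ($48), Car 70→Request R4 ($56), Car 85→Request R7 ($44), Car 44→Request R1 ($53) — total 29+48+56+44+53 = $230.
Row-greedy (each driver in turn takes its best remaining request) gives $206, worse by 24.
Every other assignment is strictly worse.
Car 12's own top request is Request R5 ($30), but forcing Car 12→Request R5 and reassigning the rest optimally gives only $218 — worse by 12.

Car 12 receives Request R3.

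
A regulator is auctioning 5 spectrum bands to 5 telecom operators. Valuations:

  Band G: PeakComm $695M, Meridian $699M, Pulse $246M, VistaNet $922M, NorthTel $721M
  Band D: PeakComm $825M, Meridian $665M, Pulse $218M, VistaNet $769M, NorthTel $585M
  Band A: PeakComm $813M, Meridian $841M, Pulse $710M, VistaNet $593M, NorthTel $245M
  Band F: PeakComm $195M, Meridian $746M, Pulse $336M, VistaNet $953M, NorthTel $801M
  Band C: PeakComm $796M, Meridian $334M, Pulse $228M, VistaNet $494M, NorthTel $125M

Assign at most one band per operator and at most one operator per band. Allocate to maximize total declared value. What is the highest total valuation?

Optimal: PeakComm→Band C ($796M), Meridian→Band D ($665M), Pulse→Band A ($710M), VistaNet→Band G ($922M), NorthTel→Band F ($801M) — total 796+665+710+922+801 = $3894M.
Max-entry greedy (repeatedly take the single best remaining cell) gives $3568M, worse by 326.

Max total: $3894M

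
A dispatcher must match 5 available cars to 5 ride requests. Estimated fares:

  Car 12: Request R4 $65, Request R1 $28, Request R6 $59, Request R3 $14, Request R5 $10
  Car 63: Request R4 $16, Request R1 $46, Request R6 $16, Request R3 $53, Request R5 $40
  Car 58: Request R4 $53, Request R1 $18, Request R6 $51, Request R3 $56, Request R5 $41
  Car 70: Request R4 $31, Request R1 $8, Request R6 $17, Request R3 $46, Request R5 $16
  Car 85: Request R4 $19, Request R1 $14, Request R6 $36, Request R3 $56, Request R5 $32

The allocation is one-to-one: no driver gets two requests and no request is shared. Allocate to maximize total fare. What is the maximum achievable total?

Max total: $240

This is the linear assignment problem.
Optimal: Car 12→Request R4 ($65), Car 63→Request R1 ($46), Car 58→Request R6 ($51), Car 70→Request R3 ($46), Car 85→Request R5 ($32) — total 65+46+51+46+32 = $240.
Row-greedy (each driver in turn takes its best remaining request) gives $199, worse by 41.
Next-best assignment: Car 12→Request R6, Car 63→Request R1, Car 58→Request R4, Car 70→Request R3, Car 85→Request R5 = $236.
Swapping Car 12↔Car 70 (Car 12→Request R3 $14, Car 70→Request R4 $31) loses 66.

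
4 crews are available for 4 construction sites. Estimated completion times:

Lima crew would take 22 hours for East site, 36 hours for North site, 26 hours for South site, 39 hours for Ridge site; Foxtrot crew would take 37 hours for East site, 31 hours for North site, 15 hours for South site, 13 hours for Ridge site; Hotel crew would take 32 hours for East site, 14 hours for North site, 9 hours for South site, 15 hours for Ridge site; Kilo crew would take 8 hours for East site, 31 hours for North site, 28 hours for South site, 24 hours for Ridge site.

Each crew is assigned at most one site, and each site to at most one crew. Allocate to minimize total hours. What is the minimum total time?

This is the linear assignment problem.
Optimal: Lima crew→South site (26 hours), Foxtrot crew→Ridge site (13 hours), Hotel crew→North site (14 hours), Kilo crew→East site (8 hours) — total 26+13+14+8 = 61 hours.
Row-greedy (each crew in turn takes its cheapest remaining site) gives 75 hours, worse by 14.

Minimum total: 61 hours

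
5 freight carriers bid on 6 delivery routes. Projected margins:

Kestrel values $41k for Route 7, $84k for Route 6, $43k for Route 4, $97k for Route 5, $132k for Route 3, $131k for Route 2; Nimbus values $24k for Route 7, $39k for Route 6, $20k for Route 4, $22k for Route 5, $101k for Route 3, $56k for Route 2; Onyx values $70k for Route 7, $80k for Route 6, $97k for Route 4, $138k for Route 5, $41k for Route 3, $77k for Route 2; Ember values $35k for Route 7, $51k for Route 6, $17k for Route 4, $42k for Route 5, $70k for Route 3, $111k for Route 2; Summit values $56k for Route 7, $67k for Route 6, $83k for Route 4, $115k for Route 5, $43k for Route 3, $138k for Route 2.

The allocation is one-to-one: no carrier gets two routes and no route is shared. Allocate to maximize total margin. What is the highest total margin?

Maximum total: $517k

Optimal: Kestrel→Route 6 ($84k), Nimbus→Route 3 ($101k), Onyx→Route 5 ($138k), Ember→Route 2 ($111k), Summit→Route 4 ($83k) — total 84+101+138+111+83 = $517k.
Row-greedy (each carrier in turn takes its best remaining route) gives $460k, worse by 57.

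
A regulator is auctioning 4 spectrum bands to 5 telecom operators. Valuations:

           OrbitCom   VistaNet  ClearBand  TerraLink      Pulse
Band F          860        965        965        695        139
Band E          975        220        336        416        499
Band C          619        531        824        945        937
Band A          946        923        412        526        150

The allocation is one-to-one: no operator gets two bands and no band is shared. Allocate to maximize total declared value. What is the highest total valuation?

Max total: $3808M

Optimal: ClearBand→Band F ($965M), OrbitCom→Band E ($975M), TerraLink→Band C ($945M), VistaNet→Band A ($923M) — total 965+975+945+923 = $3808M.
Row-greedy (each operator in turn takes its best remaining band) gives $3290M, worse by 518.
No other one-to-one assignment exceeds $3808M.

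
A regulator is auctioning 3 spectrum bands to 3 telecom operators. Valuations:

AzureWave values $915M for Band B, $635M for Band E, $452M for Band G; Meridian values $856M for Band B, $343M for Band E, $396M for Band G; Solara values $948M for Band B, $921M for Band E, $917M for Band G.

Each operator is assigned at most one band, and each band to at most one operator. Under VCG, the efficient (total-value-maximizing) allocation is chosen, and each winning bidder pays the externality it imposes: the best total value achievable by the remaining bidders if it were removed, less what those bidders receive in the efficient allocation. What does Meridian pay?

Efficient allocation: AzureWave→Band E ($635M), Meridian→Band B ($856M), Solara→Band G ($917M); total welfare W = $2408M.
Meridian receives Band B at value $856M, so the others get W − 856 = $1552M.
Without Meridian: best allocation of the remaining 2 bidders over all 3 bands is AzureWave→Band B ($915M), Solara→Band E ($921M), total $1836M.
VCG payment = (others' best without Meridian) − (others' welfare with Meridian) = 1836 − 1552 = $284M.

Meridian pays $284M.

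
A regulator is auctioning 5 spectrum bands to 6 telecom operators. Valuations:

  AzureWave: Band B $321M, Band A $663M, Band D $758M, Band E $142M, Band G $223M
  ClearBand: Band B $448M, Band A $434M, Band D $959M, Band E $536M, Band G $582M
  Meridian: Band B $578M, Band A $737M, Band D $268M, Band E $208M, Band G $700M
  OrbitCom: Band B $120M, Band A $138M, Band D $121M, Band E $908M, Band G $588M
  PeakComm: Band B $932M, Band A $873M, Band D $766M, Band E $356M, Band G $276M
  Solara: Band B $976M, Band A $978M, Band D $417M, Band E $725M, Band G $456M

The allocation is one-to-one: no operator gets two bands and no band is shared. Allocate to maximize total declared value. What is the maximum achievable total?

Optimal: PeakComm→Band B ($932M), Solara→Band A ($978M), ClearBand→Band D ($959M), OrbitCom→Band E ($908M), Meridian→Band G ($700M) — total 932+978+959+908+700 = $4477M.
Row-greedy (each operator in turn takes its best remaining band) gives $3917M, worse by 560.
Next-best assignment: Solara→Band B, PeakComm→Band A, ClearBand→Band D, OrbitCom→Band E, Meridian→Band G = $4416M.
Swapping OrbitCom↔Solara (OrbitCom→Band A $138M, Solara→Band E $725M) loses 1023.
Every other assignment is strictly worse.

Max total: $4477M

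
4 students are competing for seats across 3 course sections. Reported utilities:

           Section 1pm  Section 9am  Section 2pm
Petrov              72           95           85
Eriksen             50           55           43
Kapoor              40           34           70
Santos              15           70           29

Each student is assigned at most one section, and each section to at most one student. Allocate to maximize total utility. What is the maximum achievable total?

This is the linear assignment problem.
Optimal: Eriksen→Section 1pm (50 points), Petrov→Section 9am (95 points), Kapoor→Section 2pm (70 points) — total 50+95+70 = 215 points.
Column-greedy (each section in turn goes to its best remaining student) gives 212 points, worse by 3.
Next-best assignment: Petrov→Section 1pm, Santos→Section 9am, Kapoor→Section 2pm = 212 points.

Max total: 215 points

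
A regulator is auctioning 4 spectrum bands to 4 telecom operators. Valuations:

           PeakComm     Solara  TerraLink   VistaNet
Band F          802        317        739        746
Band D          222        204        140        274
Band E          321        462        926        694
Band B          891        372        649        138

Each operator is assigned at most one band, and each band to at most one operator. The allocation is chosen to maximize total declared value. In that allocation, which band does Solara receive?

Optimal: PeakComm→Band B ($891M), Solara→Band D ($204M), TerraLink→Band E ($926M), VistaNet→Band F ($746M) — total 891+204+926+746 = $2767M.
Column-greedy (each band in turn goes to its best remaining operator) gives $2374M, worse by 393.
Next-best assignment: PeakComm→Band B, Solara→Band D, TerraLink→Band F, VistaNet→Band E = $2528M.
Checked against all permutations: $2767M is optimal.
Solara's own top band is Band E ($462M), but forcing Solara→Band E and reassigning the rest optimally gives only $2366M — worse by 401.

Solara receives Band D.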